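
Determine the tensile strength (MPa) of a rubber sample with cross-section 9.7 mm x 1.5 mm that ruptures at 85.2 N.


Area = width * thickness = 9.7 * 1.5 = 14.55 mm^2
TS = force / area = 85.2 / 14.55 = 5.86 MPa

5.86 MPa


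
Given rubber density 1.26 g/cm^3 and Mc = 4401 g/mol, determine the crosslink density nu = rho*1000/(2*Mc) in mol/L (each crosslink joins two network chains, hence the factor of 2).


nu = rho * 1000 / (2 * Mc)
nu = 1.26 * 1000 / (2 * 4401)
nu = 1260.0 / 8802
nu = 0.1431 mol/L

0.1431 mol/L


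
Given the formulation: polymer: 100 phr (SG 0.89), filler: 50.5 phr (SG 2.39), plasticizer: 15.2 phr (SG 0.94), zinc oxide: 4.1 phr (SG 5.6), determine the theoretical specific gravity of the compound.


Sum of weights = 169.8
Volume contributions:
  polymer: 100/0.89 = 112.3596
  filler: 50.5/2.39 = 21.1297
  plasticizer: 15.2/0.94 = 16.1702
  zinc oxide: 4.1/5.6 = 0.7321
Sum of volumes = 150.3916
SG = 169.8 / 150.3916 = 1.129

SG = 1.129


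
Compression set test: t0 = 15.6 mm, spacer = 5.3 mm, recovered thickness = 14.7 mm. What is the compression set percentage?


CS = (t0 - recovered) / (t0 - ts) * 100
= (15.6 - 14.7) / (15.6 - 5.3) * 100
= 0.9 / 10.3 * 100
= 8.7%

8.7%


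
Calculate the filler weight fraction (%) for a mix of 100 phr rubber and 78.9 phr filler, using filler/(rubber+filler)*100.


Filler % = filler / (rubber + filler) * 100
= 78.9 / (100 + 78.9) * 100
= 78.9 / 178.9 * 100
= 44.1%

44.1%


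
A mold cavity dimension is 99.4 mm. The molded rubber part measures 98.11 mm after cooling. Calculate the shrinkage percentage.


Shrinkage = (mold - part) / mold * 100
= (99.4 - 98.11) / 99.4 * 100
= 1.29 / 99.4 * 100
= 1.3%

1.3%


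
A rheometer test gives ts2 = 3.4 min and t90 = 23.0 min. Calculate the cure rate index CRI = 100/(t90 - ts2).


CRI = 100 / (t90 - ts2)
= 100 / (23.0 - 3.4)
= 100 / 19.6
= 5.1 min^-1

5.1 min^-1


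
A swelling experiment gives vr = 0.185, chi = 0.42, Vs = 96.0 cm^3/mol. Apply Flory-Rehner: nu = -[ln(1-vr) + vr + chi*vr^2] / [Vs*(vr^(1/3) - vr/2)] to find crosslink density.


ln(1 - vr) = ln(1 - 0.185) = -0.2046
Numerator = -((-0.2046) + 0.185 + 0.42 * 0.185^2) = 0.0052
Denominator = 96.0 * (0.185^(1/3) - 0.185/2) = 45.8210
nu = 0.0052 / 45.8210 = 1.1333e-04 mol/cm^3

1.1333e-04 mol/cm^3


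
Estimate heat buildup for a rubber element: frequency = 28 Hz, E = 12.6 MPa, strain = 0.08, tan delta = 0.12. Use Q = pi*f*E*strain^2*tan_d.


Q = pi * f * E * strain^2 * tan_d
= pi * 28 * 12.6 * 0.08^2 * 0.12
= pi * 28 * 12.6 * 0.0064 * 0.12
= 0.8512

Q = 0.8512


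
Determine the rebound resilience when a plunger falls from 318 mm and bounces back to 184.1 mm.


Resilience = h_rebound / h_drop * 100
= 184.1 / 318 * 100
= 57.9%

57.9%


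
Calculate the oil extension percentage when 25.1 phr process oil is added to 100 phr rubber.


Oil % = oil / (100 + oil) * 100
= 25.1 / (100 + 25.1) * 100
= 25.1 / 125.1 * 100
= 20.06%

20.06%


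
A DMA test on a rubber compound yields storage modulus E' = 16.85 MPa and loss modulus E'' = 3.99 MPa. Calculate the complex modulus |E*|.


|E*| = sqrt(E'^2 + E''^2)
= sqrt(16.85^2 + 3.99^2)
= sqrt(283.9225 + 15.9201)
= 17.316 MPa

17.316 MPa


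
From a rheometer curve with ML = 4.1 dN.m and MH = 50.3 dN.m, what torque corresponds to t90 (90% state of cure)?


M90 = ML + 0.9 * (MH - ML)
M90 = 4.1 + 0.9 * (50.3 - 4.1)
M90 = 4.1 + 0.9 * 46.2
M90 = 45.68 dN.m

45.68 dN.m


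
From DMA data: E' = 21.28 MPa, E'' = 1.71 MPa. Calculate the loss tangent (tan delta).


tan delta = E'' / E'
= 1.71 / 21.28
= 0.0804

tan delta = 0.0804


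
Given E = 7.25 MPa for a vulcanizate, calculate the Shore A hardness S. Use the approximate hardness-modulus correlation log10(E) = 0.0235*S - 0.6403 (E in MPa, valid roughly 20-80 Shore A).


log10(E) = 0.0235*S - 0.6403  =>  S = (log10(E) + 0.6403) / 0.0235
log10(7.25) = 0.860338
S = (0.860338 + 0.6403) / 0.0235 = 1.500638 / 0.0235
S = 63.9

Shore A = 63.9


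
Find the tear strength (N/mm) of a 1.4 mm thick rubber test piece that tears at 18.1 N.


Tear strength = force / thickness
= 18.1 / 1.4
= 12.93 N/mm

12.93 N/mm


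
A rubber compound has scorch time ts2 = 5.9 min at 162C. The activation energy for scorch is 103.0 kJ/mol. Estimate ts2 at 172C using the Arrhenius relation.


Convert temperatures: T1 = 162 + 273.15 = 435.15 K, T2 = 172 + 273.15 = 445.15 K
ts2_new = 5.9 * exp(103000 / 8.314 * (1/445.15 - 1/435.15))
1/T2 - 1/T1 = -5.1624e-05
ts2_new = 3.11 min

3.11 min


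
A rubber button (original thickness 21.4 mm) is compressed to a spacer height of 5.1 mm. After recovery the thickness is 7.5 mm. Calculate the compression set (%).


CS = (t0 - recovered) / (t0 - ts) * 100
= (21.4 - 7.5) / (21.4 - 5.1) * 100
= 13.9 / 16.3 * 100
= 85.3%

85.3%


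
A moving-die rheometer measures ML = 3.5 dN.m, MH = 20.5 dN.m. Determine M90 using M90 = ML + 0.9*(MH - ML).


M90 = ML + 0.9 * (MH - ML)
M90 = 3.5 + 0.9 * (20.5 - 3.5)
M90 = 3.5 + 0.9 * 17.0
M90 = 18.8 dN.m

18.8 dN.m


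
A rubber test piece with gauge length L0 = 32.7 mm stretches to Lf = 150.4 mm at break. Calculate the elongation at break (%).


Elongation = (Lf - L0) / L0 * 100
= (150.4 - 32.7) / 32.7 * 100
= 117.7 / 32.7 * 100
= 359.9%

359.9%


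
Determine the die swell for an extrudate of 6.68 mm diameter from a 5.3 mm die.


Die swell ratio = D_extrudate / D_die
= 6.68 / 5.3
= 1.26

Die swell = 1.26


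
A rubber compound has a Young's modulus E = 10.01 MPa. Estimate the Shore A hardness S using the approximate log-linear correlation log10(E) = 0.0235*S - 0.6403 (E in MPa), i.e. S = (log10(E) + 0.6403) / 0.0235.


log10(E) = 0.0235*S - 0.6403  =>  S = (log10(E) + 0.6403) / 0.0235
log10(10.01) = 1.000434
S = (1.000434 + 0.6403) / 0.0235 = 1.640734 / 0.0235
S = 69.8

Shore A = 69.8


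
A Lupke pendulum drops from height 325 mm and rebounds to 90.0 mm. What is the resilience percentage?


Resilience = h_rebound / h_drop * 100
= 90.0 / 325 * 100
= 27.7%

27.7%


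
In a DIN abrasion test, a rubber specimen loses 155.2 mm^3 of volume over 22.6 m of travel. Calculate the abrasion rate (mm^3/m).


Rate = volume_loss / distance
= 155.2 / 22.6
= 6.867 mm^3/m

6.867 mm^3/m


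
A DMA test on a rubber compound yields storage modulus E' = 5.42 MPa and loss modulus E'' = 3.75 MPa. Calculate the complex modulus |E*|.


|E*| = sqrt(E'^2 + E''^2)
= sqrt(5.42^2 + 3.75^2)
= sqrt(29.3764 + 14.0625)
= 6.591 MPa

6.591 MPa


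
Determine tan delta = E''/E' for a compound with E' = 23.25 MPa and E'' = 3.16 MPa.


tan delta = E'' / E'
= 3.16 / 23.25
= 0.1359

tan delta = 0.1359


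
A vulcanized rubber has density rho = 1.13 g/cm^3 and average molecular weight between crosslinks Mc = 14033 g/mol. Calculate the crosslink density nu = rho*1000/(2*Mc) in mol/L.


nu = rho * 1000 / (2 * Mc)
nu = 1.13 * 1000 / (2 * 14033)
nu = 1130.0 / 28066
nu = 0.0403 mol/L

0.0403 mol/L


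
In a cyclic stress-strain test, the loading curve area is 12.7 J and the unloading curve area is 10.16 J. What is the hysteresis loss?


Hysteresis loss = loading - unloading
= 12.7 - 10.16
= 2.54 J

2.54 J


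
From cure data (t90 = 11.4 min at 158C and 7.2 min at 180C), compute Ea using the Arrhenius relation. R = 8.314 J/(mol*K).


T1 = 431.15 K, T2 = 453.15 K
1/T1 - 1/T2 = 1.1260e-04
ln(t1/t2) = ln(11.4/7.2) = 0.4595
Ea = 8.314 * 0.4595 / 1.1260e-04 = 33929.2129 J/mol
Ea = 33.93 kJ/mol

33.93 kJ/mol


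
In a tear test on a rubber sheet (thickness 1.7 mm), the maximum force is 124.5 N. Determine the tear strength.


Tear strength = force / thickness
= 124.5 / 1.7
= 73.24 N/mm

73.24 N/mm


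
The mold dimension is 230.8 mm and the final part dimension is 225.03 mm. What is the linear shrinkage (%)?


Shrinkage = (mold - part) / mold * 100
= (230.8 - 225.03) / 230.8 * 100
= 5.77 / 230.8 * 100
= 2.5%

2.5%


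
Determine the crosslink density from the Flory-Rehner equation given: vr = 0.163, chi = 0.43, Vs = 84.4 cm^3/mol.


ln(1 - vr) = ln(1 - 0.163) = -0.1779
Numerator = -((-0.1779) + 0.163 + 0.43 * 0.163^2) = 0.0035
Denominator = 84.4 * (0.163^(1/3) - 0.163/2) = 39.2254
nu = 0.0035 / 39.2254 = 8.9395e-05 mol/cm^3

8.9395e-05 mol/cm^3


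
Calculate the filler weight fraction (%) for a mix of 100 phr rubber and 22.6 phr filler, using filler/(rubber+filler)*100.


Filler % = filler / (rubber + filler) * 100
= 22.6 / (100 + 22.6) * 100
= 22.6 / 122.6 * 100
= 18.43%

18.43%


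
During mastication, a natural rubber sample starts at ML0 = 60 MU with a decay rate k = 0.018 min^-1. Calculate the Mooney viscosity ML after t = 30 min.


ML = ML0 * exp(-k * t)
ML = 60 * exp(-0.018 * 30)
ML = 60 * 0.5827
ML = 34.96 MU

34.96 MU


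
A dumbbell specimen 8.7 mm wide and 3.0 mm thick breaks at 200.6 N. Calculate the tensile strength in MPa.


Area = width * thickness = 8.7 * 3.0 = 26.1 mm^2
TS = force / area = 200.6 / 26.1 = 7.69 MPa

7.69 MPa


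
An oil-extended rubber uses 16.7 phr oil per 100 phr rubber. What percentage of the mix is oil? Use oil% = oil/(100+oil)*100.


Oil % = oil / (100 + oil) * 100
= 16.7 / (100 + 16.7) * 100
= 16.7 / 116.7 * 100
= 14.31%

14.31%


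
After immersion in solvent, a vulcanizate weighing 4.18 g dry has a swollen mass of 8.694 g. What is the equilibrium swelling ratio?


Q = W_swollen / W_dry
Q = 8.694 / 4.18
Q = 2.08

Q = 2.08


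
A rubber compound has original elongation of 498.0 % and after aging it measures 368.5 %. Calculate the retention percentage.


Retention = aged / original * 100
= 368.5 / 498.0 * 100
= 74.0%

74.0%


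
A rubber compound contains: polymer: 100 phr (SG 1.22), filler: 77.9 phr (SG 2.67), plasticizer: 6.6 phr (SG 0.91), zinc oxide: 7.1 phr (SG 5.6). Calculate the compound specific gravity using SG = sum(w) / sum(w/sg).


Sum of weights = 191.6
Volume contributions:
  polymer: 100/1.22 = 81.9672
  filler: 77.9/2.67 = 29.1760
  plasticizer: 6.6/0.91 = 7.2527
  zinc oxide: 7.1/5.6 = 1.2679
Sum of volumes = 119.6638
SG = 191.6 / 119.6638 = 1.601

SG = 1.601


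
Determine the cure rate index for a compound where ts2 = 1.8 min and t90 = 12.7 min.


CRI = 100 / (t90 - ts2)
= 100 / (12.7 - 1.8)
= 100 / 10.9
= 9.17 min^-1

9.17 min^-1


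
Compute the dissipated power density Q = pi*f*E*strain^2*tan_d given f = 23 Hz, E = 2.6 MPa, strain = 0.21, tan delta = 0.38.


Q = pi * f * E * strain^2 * tan_d
= pi * 23 * 2.6 * 0.21^2 * 0.38
= pi * 23 * 2.6 * 0.0441 * 0.38
= 3.1483

Q = 3.1483


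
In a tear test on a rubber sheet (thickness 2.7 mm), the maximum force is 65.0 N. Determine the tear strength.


Tear strength = force / thickness
= 65.0 / 2.7
= 24.07 N/mm

24.07 N/mm


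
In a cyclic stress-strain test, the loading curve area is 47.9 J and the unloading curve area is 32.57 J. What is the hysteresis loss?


Hysteresis loss = loading - unloading
= 47.9 - 32.57
= 15.33 J

15.33 J


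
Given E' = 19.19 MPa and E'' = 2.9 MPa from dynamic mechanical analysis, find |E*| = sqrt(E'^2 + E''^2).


|E*| = sqrt(E'^2 + E''^2)
= sqrt(19.19^2 + 2.9^2)
= sqrt(368.2561 + 8.4100)
= 19.408 MPa

19.408 MPa


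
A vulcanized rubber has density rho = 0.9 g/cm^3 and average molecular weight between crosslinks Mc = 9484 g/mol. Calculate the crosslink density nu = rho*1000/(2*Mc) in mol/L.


nu = rho * 1000 / (2 * Mc)
nu = 0.9 * 1000 / (2 * 9484)
nu = 900.0 / 18968
nu = 0.0474 mol/L

0.0474 mol/L


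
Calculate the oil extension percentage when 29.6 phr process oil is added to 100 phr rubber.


Oil % = oil / (100 + oil) * 100
= 29.6 / (100 + 29.6) * 100
= 29.6 / 129.6 * 100
= 22.84%

22.84%


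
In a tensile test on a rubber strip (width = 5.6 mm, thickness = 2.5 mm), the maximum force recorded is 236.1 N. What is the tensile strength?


Area = width * thickness = 5.6 * 2.5 = 14.0 mm^2
TS = force / area = 236.1 / 14.0 = 16.86 MPa

16.86 MPa


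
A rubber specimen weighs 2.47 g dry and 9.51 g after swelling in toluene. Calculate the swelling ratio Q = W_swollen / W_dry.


Q = W_swollen / W_dry
Q = 9.51 / 2.47
Q = 3.85

Q = 3.85


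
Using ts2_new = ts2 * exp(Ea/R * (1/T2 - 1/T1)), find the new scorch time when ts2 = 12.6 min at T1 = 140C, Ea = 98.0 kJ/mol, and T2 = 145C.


Convert temperatures: T1 = 140 + 273.15 = 413.15 K, T2 = 145 + 273.15 = 418.15 K
ts2_new = 12.6 * exp(98000 / 8.314 * (1/418.15 - 1/413.15))
1/T2 - 1/T1 = -2.8942e-05
ts2_new = 8.96 min

8.96 min


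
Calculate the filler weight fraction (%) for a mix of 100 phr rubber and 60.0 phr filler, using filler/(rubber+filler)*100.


Filler % = filler / (rubber + filler) * 100
= 60.0 / (100 + 60.0) * 100
= 60.0 / 160.0 * 100
= 37.5%

37.5%


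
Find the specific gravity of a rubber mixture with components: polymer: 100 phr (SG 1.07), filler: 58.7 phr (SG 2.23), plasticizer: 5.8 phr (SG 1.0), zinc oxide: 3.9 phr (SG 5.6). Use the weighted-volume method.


Sum of weights = 168.4
Volume contributions:
  polymer: 100/1.07 = 93.4579
  filler: 58.7/2.23 = 26.3229
  plasticizer: 5.8/1.0 = 5.8000
  zinc oxide: 3.9/5.6 = 0.6964
Sum of volumes = 126.2772
SG = 168.4 / 126.2772 = 1.334

SG = 1.334


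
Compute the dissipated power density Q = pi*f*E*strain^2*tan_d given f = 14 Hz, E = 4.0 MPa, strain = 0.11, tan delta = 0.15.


Q = pi * f * E * strain^2 * tan_d
= pi * 14 * 4.0 * 0.11^2 * 0.15
= pi * 14 * 4.0 * 0.0121 * 0.15
= 0.3193

Q = 0.3193


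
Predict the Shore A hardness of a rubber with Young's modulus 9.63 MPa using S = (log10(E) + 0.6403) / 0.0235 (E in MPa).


log10(E) = 0.0235*S - 0.6403  =>  S = (log10(E) + 0.6403) / 0.0235
log10(9.63) = 0.983626
S = (0.983626 + 0.6403) / 0.0235 = 1.623926 / 0.0235
S = 69.1

Shore A = 69.1


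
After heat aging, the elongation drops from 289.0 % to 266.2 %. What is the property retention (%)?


Retention = aged / original * 100
= 266.2 / 289.0 * 100
= 92.1%

92.1%


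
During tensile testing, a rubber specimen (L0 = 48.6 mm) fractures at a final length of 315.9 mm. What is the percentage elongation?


Elongation = (Lf - L0) / L0 * 100
= (315.9 - 48.6) / 48.6 * 100
= 267.3 / 48.6 * 100
= 550.0%

550.0%


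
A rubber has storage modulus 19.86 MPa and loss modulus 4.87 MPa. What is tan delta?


tan delta = E'' / E'
= 4.87 / 19.86
= 0.2452

tan delta = 0.2452


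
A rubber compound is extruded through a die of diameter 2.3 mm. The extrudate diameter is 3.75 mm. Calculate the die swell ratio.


Die swell ratio = D_extrudate / D_die
= 3.75 / 2.3
= 1.63

Die swell = 1.63


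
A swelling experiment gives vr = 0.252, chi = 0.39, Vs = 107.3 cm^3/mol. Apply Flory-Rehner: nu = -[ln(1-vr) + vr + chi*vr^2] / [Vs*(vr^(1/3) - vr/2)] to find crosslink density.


ln(1 - vr) = ln(1 - 0.252) = -0.2904
Numerator = -((-0.2904) + 0.252 + 0.39 * 0.252^2) = 0.0136
Denominator = 107.3 * (0.252^(1/3) - 0.252/2) = 54.2547
nu = 0.0136 / 54.2547 = 2.5041e-04 mol/cm^3

2.5041e-04 mol/cm^3


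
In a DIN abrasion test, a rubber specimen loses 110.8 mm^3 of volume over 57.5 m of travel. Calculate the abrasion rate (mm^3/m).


Rate = volume_loss / distance
= 110.8 / 57.5
= 1.927 mm^3/m

1.927 mm^3/m


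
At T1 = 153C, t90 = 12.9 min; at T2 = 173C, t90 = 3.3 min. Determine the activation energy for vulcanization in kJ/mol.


T1 = 426.15 K, T2 = 446.15 K
1/T1 - 1/T2 = 1.0519e-04
ln(t1/t2) = ln(12.9/3.3) = 1.3633
Ea = 8.314 * 1.3633 / 1.0519e-04 = 107749.7800 J/mol
Ea = 107.75 kJ/mol

107.75 kJ/mol


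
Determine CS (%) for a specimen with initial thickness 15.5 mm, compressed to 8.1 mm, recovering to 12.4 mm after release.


CS = (t0 - recovered) / (t0 - ts) * 100
= (15.5 - 12.4) / (15.5 - 8.1) * 100
= 3.1 / 7.4 * 100
= 41.9%

41.9%


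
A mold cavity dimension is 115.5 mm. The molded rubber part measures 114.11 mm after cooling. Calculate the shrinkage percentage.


Shrinkage = (mold - part) / mold * 100
= (115.5 - 114.11) / 115.5 * 100
= 1.39 / 115.5 * 100
= 1.2%

1.2%


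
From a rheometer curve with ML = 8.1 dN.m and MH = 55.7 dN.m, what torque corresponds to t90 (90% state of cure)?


M90 = ML + 0.9 * (MH - ML)
M90 = 8.1 + 0.9 * (55.7 - 8.1)
M90 = 8.1 + 0.9 * 47.6
M90 = 50.94 dN.m

50.94 dN.m


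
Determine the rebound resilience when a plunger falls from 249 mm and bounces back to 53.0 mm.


Resilience = h_rebound / h_drop * 100
= 53.0 / 249 * 100
= 21.3%

21.3%


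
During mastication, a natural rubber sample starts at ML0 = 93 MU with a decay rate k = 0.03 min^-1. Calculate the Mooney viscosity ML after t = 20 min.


ML = ML0 * exp(-k * t)
ML = 93 * exp(-0.03 * 20)
ML = 93 * 0.5488
ML = 51.04 MU

51.04 MU


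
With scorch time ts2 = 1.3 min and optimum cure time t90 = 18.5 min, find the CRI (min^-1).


CRI = 100 / (t90 - ts2)
= 100 / (18.5 - 1.3)
= 100 / 17.2
= 5.81 min^-1

5.81 min^-1


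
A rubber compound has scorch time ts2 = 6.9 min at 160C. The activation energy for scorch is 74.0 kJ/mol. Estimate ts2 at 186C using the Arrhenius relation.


Convert temperatures: T1 = 160 + 273.15 = 433.15 K, T2 = 186 + 273.15 = 459.15 K
ts2_new = 6.9 * exp(74000 / 8.314 * (1/459.15 - 1/433.15))
1/T2 - 1/T1 = -1.3073e-04
ts2_new = 2.16 min

2.16 min


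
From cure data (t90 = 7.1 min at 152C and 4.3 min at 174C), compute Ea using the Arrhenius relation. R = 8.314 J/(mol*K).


T1 = 425.15 K, T2 = 447.15 K
1/T1 - 1/T2 = 1.1573e-04
ln(t1/t2) = ln(7.1/4.3) = 0.5015
Ea = 8.314 * 0.5015 / 1.1573e-04 = 36027.6694 J/mol
Ea = 36.03 kJ/mol

36.03 kJ/mol


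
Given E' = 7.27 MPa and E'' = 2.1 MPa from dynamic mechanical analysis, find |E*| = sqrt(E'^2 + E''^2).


|E*| = sqrt(E'^2 + E''^2)
= sqrt(7.27^2 + 2.1^2)
= sqrt(52.8529 + 4.4100)
= 7.567 MPa

7.567 MPa


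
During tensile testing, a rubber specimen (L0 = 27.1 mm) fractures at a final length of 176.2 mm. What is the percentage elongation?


Elongation = (Lf - L0) / L0 * 100
= (176.2 - 27.1) / 27.1 * 100
= 149.1 / 27.1 * 100
= 550.2%

550.2%


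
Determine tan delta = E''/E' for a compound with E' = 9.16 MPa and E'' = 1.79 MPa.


tan delta = E'' / E'
= 1.79 / 9.16
= 0.1954

tan delta = 0.1954


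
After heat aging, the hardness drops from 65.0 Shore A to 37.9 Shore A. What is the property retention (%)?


Retention = aged / original * 100
= 37.9 / 65.0 * 100
= 58.3%

58.3%


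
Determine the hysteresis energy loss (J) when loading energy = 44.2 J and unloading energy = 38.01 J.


Hysteresis loss = loading - unloading
= 44.2 - 38.01
= 6.19 J

6.19 J


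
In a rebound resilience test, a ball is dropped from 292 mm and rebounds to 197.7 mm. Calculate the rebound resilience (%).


Resilience = h_rebound / h_drop * 100
= 197.7 / 292 * 100
= 67.7%

67.7%


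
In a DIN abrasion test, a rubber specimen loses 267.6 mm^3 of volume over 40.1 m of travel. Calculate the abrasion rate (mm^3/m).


Rate = volume_loss / distance
= 267.6 / 40.1
= 6.673 mm^3/m

6.673 mm^3/m


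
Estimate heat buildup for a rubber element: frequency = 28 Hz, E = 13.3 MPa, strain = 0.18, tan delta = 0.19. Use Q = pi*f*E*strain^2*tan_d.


Q = pi * f * E * strain^2 * tan_d
= pi * 28 * 13.3 * 0.18^2 * 0.19
= pi * 28 * 13.3 * 0.0324 * 0.19
= 7.2021

Q = 7.2021


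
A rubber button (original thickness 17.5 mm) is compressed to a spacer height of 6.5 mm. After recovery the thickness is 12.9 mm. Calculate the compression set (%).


CS = (t0 - recovered) / (t0 - ts) * 100
= (17.5 - 12.9) / (17.5 - 6.5) * 100
= 4.6 / 11.0 * 100
= 41.8%

41.8%


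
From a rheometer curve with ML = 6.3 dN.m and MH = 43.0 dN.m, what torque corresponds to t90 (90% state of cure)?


M90 = ML + 0.9 * (MH - ML)
M90 = 6.3 + 0.9 * (43.0 - 6.3)
M90 = 6.3 + 0.9 * 36.7
M90 = 39.33 dN.m

39.33 dN.m


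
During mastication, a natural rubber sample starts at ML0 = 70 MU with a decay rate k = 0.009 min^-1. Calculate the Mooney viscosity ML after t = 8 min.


ML = ML0 * exp(-k * t)
ML = 70 * exp(-0.009 * 8)
ML = 70 * 0.9305
ML = 65.14 MU

65.14 MU


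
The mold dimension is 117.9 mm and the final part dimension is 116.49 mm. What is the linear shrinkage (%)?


Shrinkage = (mold - part) / mold * 100
= (117.9 - 116.49) / 117.9 * 100
= 1.41 / 117.9 * 100
= 1.2%

1.2%


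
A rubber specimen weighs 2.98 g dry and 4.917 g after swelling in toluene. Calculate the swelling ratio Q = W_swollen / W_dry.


Q = W_swollen / W_dry
Q = 4.917 / 2.98
Q = 1.65

Q = 1.65


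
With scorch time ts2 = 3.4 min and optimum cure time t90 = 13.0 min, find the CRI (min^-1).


CRI = 100 / (t90 - ts2)
= 100 / (13.0 - 3.4)
= 100 / 9.6
= 10.42 min^-1

10.42 min^-1


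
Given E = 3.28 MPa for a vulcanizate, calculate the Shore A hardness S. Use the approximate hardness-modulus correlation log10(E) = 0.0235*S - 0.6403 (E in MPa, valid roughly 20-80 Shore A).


log10(E) = 0.0235*S - 0.6403  =>  S = (log10(E) + 0.6403) / 0.0235
log10(3.28) = 0.515874
S = (0.515874 + 0.6403) / 0.0235 = 1.156174 / 0.0235
S = 49.2

Shore A = 49.2


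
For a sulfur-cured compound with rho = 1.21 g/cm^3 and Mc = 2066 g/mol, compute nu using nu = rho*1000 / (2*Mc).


nu = rho * 1000 / (2 * Mc)
nu = 1.21 * 1000 / (2 * 2066)
nu = 1210.0 / 4132
nu = 0.2928 mol/L

0.2928 mol/L


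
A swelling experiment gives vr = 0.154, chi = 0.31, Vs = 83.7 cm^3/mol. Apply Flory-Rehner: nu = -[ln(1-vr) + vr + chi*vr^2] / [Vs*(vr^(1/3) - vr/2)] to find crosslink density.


ln(1 - vr) = ln(1 - 0.154) = -0.1672
Numerator = -((-0.1672) + 0.154 + 0.31 * 0.154^2) = 0.0059
Denominator = 83.7 * (0.154^(1/3) - 0.154/2) = 38.4192
nu = 0.0059 / 38.4192 = 1.5315e-04 mol/cm^3

1.5315e-04 mol/cm^3


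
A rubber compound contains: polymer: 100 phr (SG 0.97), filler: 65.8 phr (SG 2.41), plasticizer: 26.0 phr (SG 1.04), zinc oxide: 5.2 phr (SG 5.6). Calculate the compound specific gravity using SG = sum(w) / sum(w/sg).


Sum of weights = 197.0
Volume contributions:
  polymer: 100/0.97 = 103.0928
  filler: 65.8/2.41 = 27.3029
  plasticizer: 26.0/1.04 = 25.0000
  zinc oxide: 5.2/5.6 = 0.9286
Sum of volumes = 156.3243
SG = 197.0 / 156.3243 = 1.26

SG = 1.26


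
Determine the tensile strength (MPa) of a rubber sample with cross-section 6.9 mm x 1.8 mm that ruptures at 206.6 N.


Area = width * thickness = 6.9 * 1.8 = 12.42 mm^2
TS = force / area = 206.6 / 12.42 = 16.63 MPa

16.63 MPa


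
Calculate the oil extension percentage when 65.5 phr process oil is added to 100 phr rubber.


Oil % = oil / (100 + oil) * 100
= 65.5 / (100 + 65.5) * 100
= 65.5 / 165.5 * 100
= 39.58%

39.58%


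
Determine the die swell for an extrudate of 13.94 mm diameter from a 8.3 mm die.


Die swell ratio = D_extrudate / D_die
= 13.94 / 8.3
= 1.68

Die swell = 1.68


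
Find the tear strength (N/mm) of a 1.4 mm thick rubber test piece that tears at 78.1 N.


Tear strength = force / thickness
= 78.1 / 1.4
= 55.79 N/mm

55.79 N/mm


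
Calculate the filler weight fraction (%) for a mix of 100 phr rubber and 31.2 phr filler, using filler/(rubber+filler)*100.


Filler % = filler / (rubber + filler) * 100
= 31.2 / (100 + 31.2) * 100
= 31.2 / 131.2 * 100
= 23.78%

23.78%


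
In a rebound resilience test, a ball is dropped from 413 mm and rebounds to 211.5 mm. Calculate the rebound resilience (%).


Resilience = h_rebound / h_drop * 100
= 211.5 / 413 * 100
= 51.2%

51.2%


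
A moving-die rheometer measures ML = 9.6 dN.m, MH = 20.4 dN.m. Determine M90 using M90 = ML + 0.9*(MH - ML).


M90 = ML + 0.9 * (MH - ML)
M90 = 9.6 + 0.9 * (20.4 - 9.6)
M90 = 9.6 + 0.9 * 10.8
M90 = 19.32 dN.m

19.32 dN.m


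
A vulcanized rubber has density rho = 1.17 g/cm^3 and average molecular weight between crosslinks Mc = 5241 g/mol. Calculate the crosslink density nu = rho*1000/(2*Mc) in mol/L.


nu = rho * 1000 / (2 * Mc)
nu = 1.17 * 1000 / (2 * 5241)
nu = 1170.0 / 10482
nu = 0.1116 mol/L

0.1116 mol/L


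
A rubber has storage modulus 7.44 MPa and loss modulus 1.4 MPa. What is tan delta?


tan delta = E'' / E'
= 1.4 / 7.44
= 0.1882

tan delta = 0.1882


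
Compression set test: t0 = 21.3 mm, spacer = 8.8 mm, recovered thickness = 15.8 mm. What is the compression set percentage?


CS = (t0 - recovered) / (t0 - ts) * 100
= (21.3 - 15.8) / (21.3 - 8.8) * 100
= 5.5 / 12.5 * 100
= 44.0%

44.0%


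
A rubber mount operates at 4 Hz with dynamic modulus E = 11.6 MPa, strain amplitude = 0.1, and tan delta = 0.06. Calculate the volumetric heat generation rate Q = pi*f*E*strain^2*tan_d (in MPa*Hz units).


Q = pi * f * E * strain^2 * tan_d
= pi * 4 * 11.6 * 0.1^2 * 0.06
= pi * 4 * 11.6 * 0.0100 * 0.06
= 0.0875

Q = 0.0875


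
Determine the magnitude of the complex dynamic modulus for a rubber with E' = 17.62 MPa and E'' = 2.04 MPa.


|E*| = sqrt(E'^2 + E''^2)
= sqrt(17.62^2 + 2.04^2)
= sqrt(310.4644 + 4.1616)
= 17.738 MPa

17.738 MPa


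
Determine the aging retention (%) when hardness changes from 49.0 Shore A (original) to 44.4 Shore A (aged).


Retention = aged / original * 100
= 44.4 / 49.0 * 100
= 90.6%

90.6%


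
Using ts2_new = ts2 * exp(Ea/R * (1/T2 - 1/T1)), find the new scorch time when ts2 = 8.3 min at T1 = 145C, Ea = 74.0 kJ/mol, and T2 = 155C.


Convert temperatures: T1 = 145 + 273.15 = 418.15 K, T2 = 155 + 273.15 = 428.15 K
ts2_new = 8.3 * exp(74000 / 8.314 * (1/428.15 - 1/418.15))
1/T2 - 1/T1 = -5.5856e-05
ts2_new = 5.05 min

5.05 min


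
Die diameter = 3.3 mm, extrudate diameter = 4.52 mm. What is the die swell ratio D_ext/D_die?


Die swell ratio = D_extrudate / D_die
= 4.52 / 3.3
= 1.37

Die swell = 1.37


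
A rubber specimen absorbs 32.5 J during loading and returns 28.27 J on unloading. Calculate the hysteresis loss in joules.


Hysteresis loss = loading - unloading
= 32.5 - 28.27
= 4.23 J

4.23 J


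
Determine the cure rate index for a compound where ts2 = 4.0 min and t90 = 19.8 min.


CRI = 100 / (t90 - ts2)
= 100 / (19.8 - 4.0)
= 100 / 15.8
= 6.33 min^-1

6.33 min^-1


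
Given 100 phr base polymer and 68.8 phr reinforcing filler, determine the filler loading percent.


Filler % = filler / (rubber + filler) * 100
= 68.8 / (100 + 68.8) * 100
= 68.8 / 168.8 * 100
= 40.76%

40.76%


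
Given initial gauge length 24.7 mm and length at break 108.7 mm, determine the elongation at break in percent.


Elongation = (Lf - L0) / L0 * 100
= (108.7 - 24.7) / 24.7 * 100
= 84.0 / 24.7 * 100
= 340.1%

340.1%


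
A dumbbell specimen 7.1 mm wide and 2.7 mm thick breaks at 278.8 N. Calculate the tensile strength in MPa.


Area = width * thickness = 7.1 * 2.7 = 19.17 mm^2
TS = force / area = 278.8 / 19.17 = 14.54 MPa

14.54 MPa


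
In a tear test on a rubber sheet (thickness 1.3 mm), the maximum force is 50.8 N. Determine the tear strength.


Tear strength = force / thickness
= 50.8 / 1.3
= 39.08 N/mm

39.08 N/mm


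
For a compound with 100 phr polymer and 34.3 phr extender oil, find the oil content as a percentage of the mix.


Oil % = oil / (100 + oil) * 100
= 34.3 / (100 + 34.3) * 100
= 34.3 / 134.3 * 100
= 25.54%

25.54%


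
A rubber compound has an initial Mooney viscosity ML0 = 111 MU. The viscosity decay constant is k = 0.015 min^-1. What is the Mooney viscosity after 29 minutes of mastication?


ML = ML0 * exp(-k * t)
ML = 111 * exp(-0.015 * 29)
ML = 111 * 0.6473
ML = 71.85 MU

71.85 MU


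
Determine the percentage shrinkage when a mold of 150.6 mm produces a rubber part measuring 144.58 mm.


Shrinkage = (mold - part) / mold * 100
= (150.6 - 144.58) / 150.6 * 100
= 6.02 / 150.6 * 100
= 4.0%

4.0%


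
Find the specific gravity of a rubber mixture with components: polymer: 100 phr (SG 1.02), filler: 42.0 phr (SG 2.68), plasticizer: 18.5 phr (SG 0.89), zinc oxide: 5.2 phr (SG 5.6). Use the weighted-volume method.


Sum of weights = 165.7
Volume contributions:
  polymer: 100/1.02 = 98.0392
  filler: 42.0/2.68 = 15.6716
  plasticizer: 18.5/0.89 = 20.7865
  zinc oxide: 5.2/5.6 = 0.9286
Sum of volumes = 135.4259
SG = 165.7 / 135.4259 = 1.224

SG = 1.224


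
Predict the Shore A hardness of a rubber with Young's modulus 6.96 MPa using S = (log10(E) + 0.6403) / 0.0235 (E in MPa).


log10(E) = 0.0235*S - 0.6403  =>  S = (log10(E) + 0.6403) / 0.0235
log10(6.96) = 0.842609
S = (0.842609 + 0.6403) / 0.0235 = 1.482909 / 0.0235
S = 63.1

Shore A = 63.1


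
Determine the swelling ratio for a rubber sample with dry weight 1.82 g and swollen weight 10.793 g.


Q = W_swollen / W_dry
Q = 10.793 / 1.82
Q = 5.93

Q = 5.93


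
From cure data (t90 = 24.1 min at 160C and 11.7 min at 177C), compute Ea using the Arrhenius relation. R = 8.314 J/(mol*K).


T1 = 433.15 K, T2 = 450.15 K
1/T1 - 1/T2 = 8.7187e-05
ln(t1/t2) = ln(24.1/11.7) = 0.7226
Ea = 8.314 * 0.7226 / 8.7187e-05 = 68907.8106 J/mol
Ea = 68.91 kJ/mol

68.91 kJ/mol


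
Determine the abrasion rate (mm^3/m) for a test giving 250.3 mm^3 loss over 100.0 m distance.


Rate = volume_loss / distance
= 250.3 / 100.0
= 2.503 mm^3/m

2.503 mm^3/m


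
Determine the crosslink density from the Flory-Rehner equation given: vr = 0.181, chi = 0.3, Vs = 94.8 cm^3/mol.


ln(1 - vr) = ln(1 - 0.181) = -0.1997
Numerator = -((-0.1997) + 0.181 + 0.3 * 0.181^2) = 0.0088
Denominator = 94.8 * (0.181^(1/3) - 0.181/2) = 45.0457
nu = 0.0088 / 45.0457 = 1.9631e-04 mol/cm^3

1.9631e-04 mol/cm^3


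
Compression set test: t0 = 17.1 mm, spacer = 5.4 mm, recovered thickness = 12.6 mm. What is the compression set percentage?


CS = (t0 - recovered) / (t0 - ts) * 100
= (17.1 - 12.6) / (17.1 - 5.4) * 100
= 4.5 / 11.7 * 100
= 38.5%

38.5%


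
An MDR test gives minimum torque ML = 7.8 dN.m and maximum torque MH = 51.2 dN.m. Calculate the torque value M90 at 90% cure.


M90 = ML + 0.9 * (MH - ML)
M90 = 7.8 + 0.9 * (51.2 - 7.8)
M90 = 7.8 + 0.9 * 43.4
M90 = 46.86 dN.m

46.86 dN.m


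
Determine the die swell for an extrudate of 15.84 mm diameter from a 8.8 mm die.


Die swell ratio = D_extrudate / D_die
= 15.84 / 8.8
= 1.8

Die swell = 1.8


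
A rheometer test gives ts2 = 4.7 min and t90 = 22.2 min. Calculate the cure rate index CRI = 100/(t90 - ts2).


CRI = 100 / (t90 - ts2)
= 100 / (22.2 - 4.7)
= 100 / 17.5
= 5.71 min^-1

5.71 min^-1


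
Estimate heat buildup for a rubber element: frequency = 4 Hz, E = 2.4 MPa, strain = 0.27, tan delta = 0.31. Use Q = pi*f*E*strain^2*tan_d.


Q = pi * f * E * strain^2 * tan_d
= pi * 4 * 2.4 * 0.27^2 * 0.31
= pi * 4 * 2.4 * 0.0729 * 0.31
= 0.6816

Q = 0.6816


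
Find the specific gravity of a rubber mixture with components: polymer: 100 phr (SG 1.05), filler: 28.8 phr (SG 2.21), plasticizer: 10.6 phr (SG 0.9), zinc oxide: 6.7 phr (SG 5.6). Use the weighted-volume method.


Sum of weights = 146.1
Volume contributions:
  polymer: 100/1.05 = 95.2381
  filler: 28.8/2.21 = 13.0317
  plasticizer: 10.6/0.9 = 11.7778
  zinc oxide: 6.7/5.6 = 1.1964
Sum of volumes = 121.2440
SG = 146.1 / 121.2440 = 1.205

SG = 1.205


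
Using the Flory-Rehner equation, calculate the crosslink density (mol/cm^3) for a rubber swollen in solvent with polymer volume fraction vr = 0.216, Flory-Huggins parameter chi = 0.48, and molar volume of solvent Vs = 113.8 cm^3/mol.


ln(1 - vr) = ln(1 - 0.216) = -0.2433
Numerator = -((-0.2433) + 0.216 + 0.48 * 0.216^2) = 0.0050
Denominator = 113.8 * (0.216^(1/3) - 0.216/2) = 55.9896
nu = 0.0050 / 55.9896 = 8.8434e-05 mol/cm^3

8.8434e-05 mol/cm^3


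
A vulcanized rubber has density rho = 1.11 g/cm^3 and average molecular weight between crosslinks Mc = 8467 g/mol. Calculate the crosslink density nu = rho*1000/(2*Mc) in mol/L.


nu = rho * 1000 / (2 * Mc)
nu = 1.11 * 1000 / (2 * 8467)
nu = 1110.0 / 16934
nu = 0.0655 mol/L

0.0655 mol/L


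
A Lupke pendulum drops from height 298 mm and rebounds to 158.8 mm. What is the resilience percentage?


Resilience = h_rebound / h_drop * 100
= 158.8 / 298 * 100
= 53.3%

53.3%


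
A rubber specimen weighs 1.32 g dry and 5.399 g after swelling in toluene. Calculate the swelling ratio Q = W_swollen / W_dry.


Q = W_swollen / W_dry
Q = 5.399 / 1.32
Q = 4.09

Q = 4.09


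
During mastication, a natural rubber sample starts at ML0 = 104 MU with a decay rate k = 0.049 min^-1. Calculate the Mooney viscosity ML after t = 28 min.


ML = ML0 * exp(-k * t)
ML = 104 * exp(-0.049 * 28)
ML = 104 * 0.2536
ML = 26.37 MU

26.37 MU


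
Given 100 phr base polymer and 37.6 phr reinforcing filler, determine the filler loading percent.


Filler % = filler / (rubber + filler) * 100
= 37.6 / (100 + 37.6) * 100
= 37.6 / 137.6 * 100
= 27.33%

27.33%


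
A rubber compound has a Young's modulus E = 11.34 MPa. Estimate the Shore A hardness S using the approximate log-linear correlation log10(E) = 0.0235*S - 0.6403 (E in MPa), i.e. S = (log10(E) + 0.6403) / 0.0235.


log10(E) = 0.0235*S - 0.6403  =>  S = (log10(E) + 0.6403) / 0.0235
log10(11.34) = 1.054613
S = (1.054613 + 0.6403) / 0.0235 = 1.694913 / 0.0235
S = 72.1

Shore A = 72.1


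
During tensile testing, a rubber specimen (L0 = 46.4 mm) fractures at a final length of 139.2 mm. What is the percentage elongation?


Elongation = (Lf - L0) / L0 * 100
= (139.2 - 46.4) / 46.4 * 100
= 92.8 / 46.4 * 100
= 200.0%

200.0%


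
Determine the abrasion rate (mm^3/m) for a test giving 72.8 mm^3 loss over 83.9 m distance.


Rate = volume_loss / distance
= 72.8 / 83.9
= 0.868 mm^3/m

0.868 mm^3/m


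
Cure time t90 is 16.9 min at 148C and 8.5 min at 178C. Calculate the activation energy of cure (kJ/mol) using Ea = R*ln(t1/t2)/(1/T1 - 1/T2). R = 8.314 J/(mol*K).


T1 = 421.15 K, T2 = 451.15 K
1/T1 - 1/T2 = 1.5789e-04
ln(t1/t2) = ln(16.9/8.5) = 0.6872
Ea = 8.314 * 0.6872 / 1.5789e-04 = 36187.5911 J/mol
Ea = 36.19 kJ/mol

36.19 kJ/mol


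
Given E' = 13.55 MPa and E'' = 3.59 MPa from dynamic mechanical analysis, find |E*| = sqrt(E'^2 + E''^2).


|E*| = sqrt(E'^2 + E''^2)
= sqrt(13.55^2 + 3.59^2)
= sqrt(183.6025 + 12.8881)
= 14.018 MPa

14.018 MPa


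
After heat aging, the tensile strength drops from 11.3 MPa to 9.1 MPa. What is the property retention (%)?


Retention = aged / original * 100
= 9.1 / 11.3 * 100
= 80.5%

80.5%


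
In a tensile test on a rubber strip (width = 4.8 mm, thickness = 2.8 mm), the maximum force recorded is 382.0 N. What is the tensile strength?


Area = width * thickness = 4.8 * 2.8 = 13.44 mm^2
TS = force / area = 382.0 / 13.44 = 28.42 MPa

28.42 MPa


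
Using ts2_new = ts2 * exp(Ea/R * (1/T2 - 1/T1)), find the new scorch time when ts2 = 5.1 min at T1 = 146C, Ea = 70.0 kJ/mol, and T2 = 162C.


Convert temperatures: T1 = 146 + 273.15 = 419.15 K, T2 = 162 + 273.15 = 435.15 K
ts2_new = 5.1 * exp(70000 / 8.314 * (1/435.15 - 1/419.15))
1/T2 - 1/T1 = -8.7723e-05
ts2_new = 2.44 min

2.44 min


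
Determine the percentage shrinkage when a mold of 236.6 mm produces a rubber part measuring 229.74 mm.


Shrinkage = (mold - part) / mold * 100
= (236.6 - 229.74) / 236.6 * 100
= 6.86 / 236.6 * 100
= 2.9%

2.9%


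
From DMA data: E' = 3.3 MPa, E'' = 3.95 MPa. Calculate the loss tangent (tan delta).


tan delta = E'' / E'
= 3.95 / 3.3
= 1.197

tan delta = 1.197


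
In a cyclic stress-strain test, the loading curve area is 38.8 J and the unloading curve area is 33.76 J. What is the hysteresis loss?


Hysteresis loss = loading - unloading
= 38.8 - 33.76
= 5.04 J

5.04 J


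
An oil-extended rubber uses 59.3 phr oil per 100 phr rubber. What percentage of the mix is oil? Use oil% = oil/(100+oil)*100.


Oil % = oil / (100 + oil) * 100
= 59.3 / (100 + 59.3) * 100
= 59.3 / 159.3 * 100
= 37.23%

37.23%


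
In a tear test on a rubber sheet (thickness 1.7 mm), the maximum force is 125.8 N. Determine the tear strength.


Tear strength = force / thickness
= 125.8 / 1.7
= 74.0 N/mm

74.0 N/mm


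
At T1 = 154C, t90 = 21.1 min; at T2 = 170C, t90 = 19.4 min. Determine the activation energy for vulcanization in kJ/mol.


T1 = 427.15 K, T2 = 443.15 K
1/T1 - 1/T2 = 8.4526e-05
ln(t1/t2) = ln(21.1/19.4) = 0.0840
Ea = 8.314 * 0.0840 / 8.4526e-05 = 8262.2885 J/mol
Ea = 8.26 kJ/mol

8.26 kJ/mol


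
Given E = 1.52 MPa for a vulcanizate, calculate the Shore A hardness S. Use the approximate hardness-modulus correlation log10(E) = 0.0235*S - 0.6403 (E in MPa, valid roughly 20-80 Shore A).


log10(E) = 0.0235*S - 0.6403  =>  S = (log10(E) + 0.6403) / 0.0235
log10(1.52) = 0.181844
S = (0.181844 + 0.6403) / 0.0235 = 0.822144 / 0.0235
S = 35.0

Shore A = 35.0


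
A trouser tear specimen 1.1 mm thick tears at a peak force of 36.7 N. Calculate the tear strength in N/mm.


Tear strength = force / thickness
= 36.7 / 1.1
= 33.36 N/mm

33.36 N/mm


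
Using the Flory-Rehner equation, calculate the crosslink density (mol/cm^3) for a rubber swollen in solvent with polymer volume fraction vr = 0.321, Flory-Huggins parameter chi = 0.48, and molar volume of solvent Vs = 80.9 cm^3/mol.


ln(1 - vr) = ln(1 - 0.321) = -0.3871
Numerator = -((-0.3871) + 0.321 + 0.48 * 0.321^2) = 0.0167
Denominator = 80.9 * (0.321^(1/3) - 0.321/2) = 42.4080
nu = 0.0167 / 42.4080 = 3.9319e-04 mol/cm^3

3.9319e-04 mol/cm^3


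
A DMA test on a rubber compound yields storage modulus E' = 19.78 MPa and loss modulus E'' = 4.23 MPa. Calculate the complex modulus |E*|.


|E*| = sqrt(E'^2 + E''^2)
= sqrt(19.78^2 + 4.23^2)
= sqrt(391.2484 + 17.8929)
= 20.227 MPa

20.227 MPa


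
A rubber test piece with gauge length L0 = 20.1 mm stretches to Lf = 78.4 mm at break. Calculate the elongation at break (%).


Elongation = (Lf - L0) / L0 * 100
= (78.4 - 20.1) / 20.1 * 100
= 58.3 / 20.1 * 100
= 290.0%

290.0%


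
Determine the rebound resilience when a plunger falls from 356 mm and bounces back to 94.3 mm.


Resilience = h_rebound / h_drop * 100
= 94.3 / 356 * 100
= 26.5%

26.5%


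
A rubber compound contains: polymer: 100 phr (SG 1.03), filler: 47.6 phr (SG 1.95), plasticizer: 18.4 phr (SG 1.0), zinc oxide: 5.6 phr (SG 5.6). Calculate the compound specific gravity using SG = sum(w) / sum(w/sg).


Sum of weights = 171.6
Volume contributions:
  polymer: 100/1.03 = 97.0874
  filler: 47.6/1.95 = 24.4103
  plasticizer: 18.4/1.0 = 18.4000
  zinc oxide: 5.6/5.6 = 1.0000
Sum of volumes = 140.8976
SG = 171.6 / 140.8976 = 1.218

SG = 1.218


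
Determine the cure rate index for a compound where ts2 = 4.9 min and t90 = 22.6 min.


CRI = 100 / (t90 - ts2)
= 100 / (22.6 - 4.9)
= 100 / 17.7
= 5.65 min^-1

5.65 min^-1


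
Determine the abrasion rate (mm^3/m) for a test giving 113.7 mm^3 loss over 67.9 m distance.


Rate = volume_loss / distance
= 113.7 / 67.9
= 1.675 mm^3/m

1.675 mm^3/m


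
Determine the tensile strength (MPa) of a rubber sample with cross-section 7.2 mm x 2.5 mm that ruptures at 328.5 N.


Area = width * thickness = 7.2 * 2.5 = 18.0 mm^2
TS = force / area = 328.5 / 18.0 = 18.25 MPa

18.25 MPa


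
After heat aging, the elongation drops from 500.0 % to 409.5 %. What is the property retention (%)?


Retention = aged / original * 100
= 409.5 / 500.0 * 100
= 81.9%

81.9%


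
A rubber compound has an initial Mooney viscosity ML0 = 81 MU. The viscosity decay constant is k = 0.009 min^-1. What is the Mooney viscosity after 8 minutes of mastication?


ML = ML0 * exp(-k * t)
ML = 81 * exp(-0.009 * 8)
ML = 81 * 0.9305
ML = 75.37 MU

75.37 MU


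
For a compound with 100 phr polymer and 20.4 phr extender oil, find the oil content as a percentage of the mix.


Oil % = oil / (100 + oil) * 100
= 20.4 / (100 + 20.4) * 100
= 20.4 / 120.4 * 100
= 16.94%

16.94%


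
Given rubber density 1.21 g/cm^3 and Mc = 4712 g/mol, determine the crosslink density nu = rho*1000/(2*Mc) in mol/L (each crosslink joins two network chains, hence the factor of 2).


nu = rho * 1000 / (2 * Mc)
nu = 1.21 * 1000 / (2 * 4712)
nu = 1210.0 / 9424
nu = 0.1284 mol/L

0.1284 mol/L
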